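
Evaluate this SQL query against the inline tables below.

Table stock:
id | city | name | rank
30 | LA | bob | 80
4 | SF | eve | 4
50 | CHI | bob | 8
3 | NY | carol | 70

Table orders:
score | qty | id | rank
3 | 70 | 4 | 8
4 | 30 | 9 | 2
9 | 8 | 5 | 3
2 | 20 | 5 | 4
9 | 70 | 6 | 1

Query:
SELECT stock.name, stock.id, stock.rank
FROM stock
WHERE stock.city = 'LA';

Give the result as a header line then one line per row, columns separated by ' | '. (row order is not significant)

== RESULT ==
stock.name | stock.id | stock.rank
bob | 30 | 80

Derivation:
After WHERE (1 rows):
stock.id | stock.city | stock.name | stock.rank
30 | LA | bob | 80
After SELECT (1 rows):
stock.name | stock.id | stock.rank
bob | 30 | 80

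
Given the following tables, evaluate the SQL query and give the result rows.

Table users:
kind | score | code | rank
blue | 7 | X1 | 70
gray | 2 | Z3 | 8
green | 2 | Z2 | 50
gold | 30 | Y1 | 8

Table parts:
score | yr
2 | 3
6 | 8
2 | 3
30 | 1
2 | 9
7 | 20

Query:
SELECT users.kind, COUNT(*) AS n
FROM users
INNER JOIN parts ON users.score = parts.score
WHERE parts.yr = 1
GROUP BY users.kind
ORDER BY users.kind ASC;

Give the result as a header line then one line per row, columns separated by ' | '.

== RESULT ==
users.kind | n
gold | 1

Derivation:
After JOIN parts (8 rows):
users.kind | users.score | users.code | users.rank | parts.score | parts.yr
blue | 7 | X1 | 70 | 7 | 20
gray | 2 | Z3 | 8 | 2 | 3
gray | 2 | Z3 | 8 | 2 | 3
gray | 2 | Z3 | 8 | 2 | 9
green | 2 | Z2 | 50 | 2 | 3
green | 2 | Z2 | 50 | 2 | 3
green | 2 | Z2 | 50 | 2 | 9
gold | 30 | Y1 | 8 | 30 | 1
After WHERE (1 rows):
users.kind | users.score | users.code | users.rank | parts.score | parts.yr
gold | 30 | Y1 | 8 | 30 | 1
After GROUP BY (1 rows):
users.kind | n
gold | 1
After ORDER BY (1 rows):
users.kind | n
gold | 1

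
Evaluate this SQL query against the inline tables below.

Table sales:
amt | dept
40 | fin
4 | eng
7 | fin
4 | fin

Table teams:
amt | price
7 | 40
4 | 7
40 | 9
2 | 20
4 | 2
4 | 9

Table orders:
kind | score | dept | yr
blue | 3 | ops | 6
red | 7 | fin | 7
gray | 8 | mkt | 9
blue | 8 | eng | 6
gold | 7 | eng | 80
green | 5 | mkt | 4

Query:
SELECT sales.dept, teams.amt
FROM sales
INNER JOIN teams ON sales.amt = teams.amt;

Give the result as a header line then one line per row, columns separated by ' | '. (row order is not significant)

== RESULT ==
sales.dept | teams.amt
fin | 40
eng | 4
eng | 4
eng | 4
fin | 7
fin | 4
fin | 4
fin | 4

Derivation:
After JOIN teams (8 rows):
sales.amt | sales.dept | teams.amt | teams.price
40 | fin | 40 | 9
4 | eng | 4 | 7
4 | eng | 4 | 2
4 | eng | 4 | 9
7 | fin | 7 | 40
4 | fin | 4 | 7
4 | fin | 4 | 2
4 | fin | 4 | 9
After SELECT (8 rows):
sales.dept | teams.amt
fin | 40
eng | 4
eng | 4
eng | 4
fin | 7
fin | 4
fin | 4
fin | 4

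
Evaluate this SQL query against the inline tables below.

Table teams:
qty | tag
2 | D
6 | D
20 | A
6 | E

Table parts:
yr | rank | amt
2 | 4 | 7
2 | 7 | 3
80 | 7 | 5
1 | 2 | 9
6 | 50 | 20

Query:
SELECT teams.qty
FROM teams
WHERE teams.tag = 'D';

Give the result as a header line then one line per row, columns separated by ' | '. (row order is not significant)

After WHERE (2 rows):
teams.qty | teams.tag
2 | D
6 | D
After SELECT (2 rows):
teams.qty
2
6

== RESULT ==
teams.qty
2
6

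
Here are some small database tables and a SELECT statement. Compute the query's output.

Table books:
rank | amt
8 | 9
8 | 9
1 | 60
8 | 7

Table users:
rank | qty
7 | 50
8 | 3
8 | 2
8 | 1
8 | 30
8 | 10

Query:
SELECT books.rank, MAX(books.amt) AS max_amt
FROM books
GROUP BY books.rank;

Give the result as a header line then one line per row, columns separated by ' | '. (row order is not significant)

== RESULT ==
books.rank | max_amt
8 | 9
1 | 60

Derivation:
After GROUP BY (2 rows):
books.rank | max_amt
8 | 9
1 | 60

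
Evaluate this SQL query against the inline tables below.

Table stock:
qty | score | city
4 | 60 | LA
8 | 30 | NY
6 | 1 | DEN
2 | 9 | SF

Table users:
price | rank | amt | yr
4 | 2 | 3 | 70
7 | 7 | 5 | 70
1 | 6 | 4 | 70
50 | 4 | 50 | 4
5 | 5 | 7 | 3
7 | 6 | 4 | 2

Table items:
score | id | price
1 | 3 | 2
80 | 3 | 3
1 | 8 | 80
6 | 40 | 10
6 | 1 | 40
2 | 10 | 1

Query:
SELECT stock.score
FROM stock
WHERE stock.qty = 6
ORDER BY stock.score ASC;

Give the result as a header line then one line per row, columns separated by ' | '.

== RESULT ==
stock.score
1

Derivation:
After WHERE (1 rows):
stock.qty | stock.score | stock.city
6 | 1 | DEN
After SELECT (1 rows):
stock.score
1
After ORDER BY (1 rows):
stock.score
1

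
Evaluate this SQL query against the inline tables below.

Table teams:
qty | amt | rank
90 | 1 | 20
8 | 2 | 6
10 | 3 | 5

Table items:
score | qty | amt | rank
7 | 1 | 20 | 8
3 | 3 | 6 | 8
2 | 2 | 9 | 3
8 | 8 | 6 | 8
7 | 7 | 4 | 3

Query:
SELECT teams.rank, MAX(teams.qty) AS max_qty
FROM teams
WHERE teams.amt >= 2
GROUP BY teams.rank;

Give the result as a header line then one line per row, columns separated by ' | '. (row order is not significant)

== RESULT ==
teams.rank | max_qty
6 | 8
5 | 10

Derivation:
After WHERE (2 rows):
teams.qty | teams.amt | teams.rank
8 | 2 | 6
10 | 3 | 5
After GROUP BY (2 rows):
teams.rank | max_qty
6 | 8
5 | 10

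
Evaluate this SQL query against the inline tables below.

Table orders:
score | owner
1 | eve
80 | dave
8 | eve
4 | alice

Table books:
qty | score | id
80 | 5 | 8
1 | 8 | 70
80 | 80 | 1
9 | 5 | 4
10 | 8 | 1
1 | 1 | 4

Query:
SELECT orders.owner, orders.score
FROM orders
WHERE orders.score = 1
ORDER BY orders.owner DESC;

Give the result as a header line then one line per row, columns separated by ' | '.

== RESULT ==
orders.owner | orders.score
eve | 1

Derivation:
After WHERE (1 rows):
orders.score | orders.owner
1 | eve
After SELECT (1 rows):
orders.owner | orders.score
eve | 1
After ORDER BY (1 rows):
orders.owner | orders.score
eve | 1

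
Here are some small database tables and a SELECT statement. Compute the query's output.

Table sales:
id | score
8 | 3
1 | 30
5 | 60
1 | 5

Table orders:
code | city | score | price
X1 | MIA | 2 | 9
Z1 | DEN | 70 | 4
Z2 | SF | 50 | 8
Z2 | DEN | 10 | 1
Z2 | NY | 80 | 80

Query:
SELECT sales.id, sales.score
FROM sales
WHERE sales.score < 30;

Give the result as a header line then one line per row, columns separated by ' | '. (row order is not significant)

After WHERE (2 rows):
sales.id | sales.score
8 | 3
1 | 5
After SELECT (2 rows):
sales.id | sales.score
8 | 3
1 | 5

== RESULT ==
sales.id | sales.score
8 | 3
1 | 5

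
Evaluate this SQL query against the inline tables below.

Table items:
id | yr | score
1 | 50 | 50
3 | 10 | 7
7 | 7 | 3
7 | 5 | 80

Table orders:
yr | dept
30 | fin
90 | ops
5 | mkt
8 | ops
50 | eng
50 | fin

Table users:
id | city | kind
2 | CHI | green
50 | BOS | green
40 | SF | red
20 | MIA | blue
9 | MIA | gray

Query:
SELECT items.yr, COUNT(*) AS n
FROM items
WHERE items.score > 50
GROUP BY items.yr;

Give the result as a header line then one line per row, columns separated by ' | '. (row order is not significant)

== RESULT ==
items.yr | n
5 | 1

Derivation:
After WHERE (1 rows):
items.id | items.yr | items.score
7 | 5 | 80
After GROUP BY (1 rows):
items.yr | n
5 | 1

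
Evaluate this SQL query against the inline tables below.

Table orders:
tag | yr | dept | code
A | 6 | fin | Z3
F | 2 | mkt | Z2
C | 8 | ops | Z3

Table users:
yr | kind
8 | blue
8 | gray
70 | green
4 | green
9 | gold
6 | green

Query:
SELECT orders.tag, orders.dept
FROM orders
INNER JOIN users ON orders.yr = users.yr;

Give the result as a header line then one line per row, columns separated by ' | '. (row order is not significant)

== RESULT ==
orders.tag | orders.dept
A | fin
C | ops
C | ops

Derivation:
After JOIN users (3 rows):
orders.tag | orders.yr | orders.dept | orders.code | users.yr | users.kind
A | 6 | fin | Z3 | 6 | green
C | 8 | ops | Z3 | 8 | blue
C | 8 | ops | Z3 | 8 | gray
After SELECT (3 rows):
orders.tag | orders.dept
A | fin
C | ops
C | ops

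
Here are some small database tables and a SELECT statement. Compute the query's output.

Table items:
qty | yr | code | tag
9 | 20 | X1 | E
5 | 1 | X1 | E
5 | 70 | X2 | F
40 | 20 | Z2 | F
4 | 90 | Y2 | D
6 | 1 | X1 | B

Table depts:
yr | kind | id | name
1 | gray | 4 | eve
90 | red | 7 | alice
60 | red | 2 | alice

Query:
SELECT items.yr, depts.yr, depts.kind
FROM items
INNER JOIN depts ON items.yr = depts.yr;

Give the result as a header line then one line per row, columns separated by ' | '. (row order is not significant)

== RESULT ==
items.yr | depts.yr | depts.kind
1 | 1 | gray
90 | 90 | red
1 | 1 | gray

Derivation:
After JOIN depts (3 rows):
items.qty | items.yr | items.code | items.tag | depts.yr | depts.kind | depts.id | depts.name
5 | 1 | X1 | E | 1 | gray | 4 | eve
4 | 90 | Y2 | D | 90 | red | 7 | alice
6 | 1 | X1 | B | 1 | gray | 4 | eve
After SELECT (3 rows):
items.yr | depts.yr | depts.kind
1 | 1 | gray
90 | 90 | red
1 | 1 | gray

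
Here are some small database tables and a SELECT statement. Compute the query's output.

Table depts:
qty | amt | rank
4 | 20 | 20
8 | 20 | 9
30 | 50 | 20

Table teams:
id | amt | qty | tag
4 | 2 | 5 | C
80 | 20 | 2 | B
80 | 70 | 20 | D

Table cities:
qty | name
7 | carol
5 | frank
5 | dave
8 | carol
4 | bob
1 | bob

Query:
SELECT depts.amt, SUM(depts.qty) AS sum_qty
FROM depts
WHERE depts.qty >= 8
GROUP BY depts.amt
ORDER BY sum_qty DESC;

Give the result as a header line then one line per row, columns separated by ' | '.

After WHERE (2 rows):
depts.qty | depts.amt | depts.rank
8 | 20 | 9
30 | 50 | 20
After GROUP BY (2 rows):
depts.amt | sum_qty
20 | 8
50 | 30
After ORDER BY (2 rows):
depts.amt | sum_qty
50 | 30
20 | 8

== RESULT ==
depts.amt | sum_qty
50 | 30
20 | 8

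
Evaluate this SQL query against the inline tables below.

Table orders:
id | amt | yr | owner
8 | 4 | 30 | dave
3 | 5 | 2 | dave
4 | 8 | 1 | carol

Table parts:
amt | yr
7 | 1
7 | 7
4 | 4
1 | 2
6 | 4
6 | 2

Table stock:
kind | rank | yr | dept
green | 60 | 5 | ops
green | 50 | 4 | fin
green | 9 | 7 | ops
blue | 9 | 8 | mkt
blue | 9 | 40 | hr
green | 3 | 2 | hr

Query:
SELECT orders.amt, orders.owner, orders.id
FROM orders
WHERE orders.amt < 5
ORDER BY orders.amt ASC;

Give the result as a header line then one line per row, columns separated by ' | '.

== RESULT ==
orders.amt | orders.owner | orders.id
4 | dave | 8

Derivation:
After WHERE (1 rows):
orders.id | orders.amt | orders.yr | orders.owner
8 | 4 | 30 | dave
After SELECT (1 rows):
orders.amt | orders.owner | orders.id
4 | dave | 8
After ORDER BY (1 rows):
orders.amt | orders.owner | orders.id
4 | dave | 8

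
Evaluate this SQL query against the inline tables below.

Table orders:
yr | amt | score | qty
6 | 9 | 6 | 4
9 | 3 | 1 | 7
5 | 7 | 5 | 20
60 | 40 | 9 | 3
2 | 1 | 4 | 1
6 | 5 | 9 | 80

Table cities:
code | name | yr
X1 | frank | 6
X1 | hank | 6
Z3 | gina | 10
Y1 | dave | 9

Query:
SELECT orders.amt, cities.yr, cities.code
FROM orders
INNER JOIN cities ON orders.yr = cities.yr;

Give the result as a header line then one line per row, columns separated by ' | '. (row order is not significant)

After JOIN cities (5 rows):
orders.yr | orders.amt | orders.score | orders.qty | cities.code | cities.name | cities.yr
6 | 9 | 6 | 4 | X1 | frank | 6
6 | 9 | 6 | 4 | X1 | hank | 6
9 | 3 | 1 | 7 | Y1 | dave | 9
6 | 5 | 9 | 80 | X1 | frank | 6
6 | 5 | 9 | 80 | X1 | hank | 6
After SELECT (5 rows):
orders.amt | cities.yr | cities.code
9 | 6 | X1
9 | 6 | X1
3 | 9 | Y1
5 | 6 | X1
5 | 6 | X1

== RESULT ==
orders.amt | cities.yr | cities.code
9 | 6 | X1
9 | 6 | X1
3 | 9 | Y1
5 | 6 | X1
5 | 6 | X1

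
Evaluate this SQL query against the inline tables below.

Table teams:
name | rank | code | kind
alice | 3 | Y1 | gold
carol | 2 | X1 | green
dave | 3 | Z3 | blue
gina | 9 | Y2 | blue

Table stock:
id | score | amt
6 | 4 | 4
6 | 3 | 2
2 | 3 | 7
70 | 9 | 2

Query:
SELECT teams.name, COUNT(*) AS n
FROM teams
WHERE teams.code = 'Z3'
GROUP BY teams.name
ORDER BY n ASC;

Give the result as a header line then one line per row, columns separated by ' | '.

== RESULT ==
teams.name | n
dave | 1

Derivation:
After WHERE (1 rows):
teams.name | teams.rank | teams.code | teams.kind
dave | 3 | Z3 | blue
After GROUP BY (1 rows):
teams.name | n
dave | 1
After ORDER BY (1 rows):
teams.name | n
dave | 1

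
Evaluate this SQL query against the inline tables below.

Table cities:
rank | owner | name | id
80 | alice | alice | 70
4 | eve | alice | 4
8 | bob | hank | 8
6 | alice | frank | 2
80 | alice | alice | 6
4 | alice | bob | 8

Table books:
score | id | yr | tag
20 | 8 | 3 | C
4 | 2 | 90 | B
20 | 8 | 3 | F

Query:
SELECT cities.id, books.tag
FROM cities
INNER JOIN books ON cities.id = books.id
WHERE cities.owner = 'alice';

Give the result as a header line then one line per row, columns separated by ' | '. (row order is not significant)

== RESULT ==
cities.id | books.tag
2 | B
8 | C
8 | F

Derivation:
After JOIN books (5 rows):
cities.rank | cities.owner | cities.name | cities.id | books.score | books.id | books.yr | books.tag
8 | bob | hank | 8 | 20 | 8 | 3 | C
8 | bob | hank | 8 | 20 | 8 | 3 | F
6 | alice | frank | 2 | 4 | 2 | 90 | B
4 | alice | bob | 8 | 20 | 8 | 3 | C
4 | alice | bob | 8 | 20 | 8 | 3 | F
After WHERE (3 rows):
cities.rank | cities.owner | cities.name | cities.id | books.score | books.id | books.yr | books.tag
6 | alice | frank | 2 | 4 | 2 | 90 | B
4 | alice | bob | 8 | 20 | 8 | 3 | C
4 | alice | bob | 8 | 20 | 8 | 3 | F
After SELECT (3 rows):
cities.id | books.tag
2 | B
8 | C
8 | F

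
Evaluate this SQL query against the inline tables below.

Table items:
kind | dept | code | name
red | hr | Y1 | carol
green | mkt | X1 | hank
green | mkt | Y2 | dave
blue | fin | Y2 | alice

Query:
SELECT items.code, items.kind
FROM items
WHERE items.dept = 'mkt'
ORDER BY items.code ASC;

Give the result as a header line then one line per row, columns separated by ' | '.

== RESULT ==
items.code | items.kind
X1 | green
Y2 | green

Derivation:
After WHERE (2 rows):
items.kind | items.dept | items.code | items.name
green | mkt | X1 | hank
green | mkt | Y2 | dave
After SELECT (2 rows):
items.code | items.kind
X1 | green
Y2 | green
After ORDER BY (2 rows):
items.code | items.kind
X1 | green
Y2 | green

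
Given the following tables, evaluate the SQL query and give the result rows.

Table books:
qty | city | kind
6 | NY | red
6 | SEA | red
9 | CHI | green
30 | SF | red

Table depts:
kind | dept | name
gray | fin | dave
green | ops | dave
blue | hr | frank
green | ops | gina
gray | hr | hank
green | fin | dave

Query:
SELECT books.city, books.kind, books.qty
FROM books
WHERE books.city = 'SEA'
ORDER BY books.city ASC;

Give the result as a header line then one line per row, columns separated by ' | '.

== RESULT ==
books.city | books.kind | books.qty
SEA | red | 6

Derivation:
After WHERE (1 rows):
books.qty | books.city | books.kind
6 | SEA | red
After SELECT (1 rows):
books.city | books.kind | books.qty
SEA | red | 6
After ORDER BY (1 rows):
books.city | books.kind | books.qty
SEA | red | 6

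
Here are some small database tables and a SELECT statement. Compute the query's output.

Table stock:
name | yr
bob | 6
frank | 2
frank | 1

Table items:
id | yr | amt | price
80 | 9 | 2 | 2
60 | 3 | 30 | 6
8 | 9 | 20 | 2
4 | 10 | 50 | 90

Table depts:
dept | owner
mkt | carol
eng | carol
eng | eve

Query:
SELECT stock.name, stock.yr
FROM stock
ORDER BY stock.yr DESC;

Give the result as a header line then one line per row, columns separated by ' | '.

== RESULT ==
stock.name | stock.yr
bob | 6
frank | 2
frank | 1

Derivation:
After SELECT (3 rows):
stock.name | stock.yr
bob | 6
frank | 2
frank | 1
After ORDER BY (3 rows):
stock.name | stock.yr
bob | 6
frank | 2
frank | 1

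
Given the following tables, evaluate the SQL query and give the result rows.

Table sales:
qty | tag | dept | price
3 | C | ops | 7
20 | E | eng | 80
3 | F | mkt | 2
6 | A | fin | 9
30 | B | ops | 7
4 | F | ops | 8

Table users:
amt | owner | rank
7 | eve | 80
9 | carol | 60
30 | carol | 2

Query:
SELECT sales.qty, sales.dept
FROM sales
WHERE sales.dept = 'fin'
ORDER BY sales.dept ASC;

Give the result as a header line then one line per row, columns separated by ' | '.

After WHERE (1 rows):
sales.qty | sales.tag | sales.dept | sales.price
6 | A | fin | 9
After SELECT (1 rows):
sales.qty | sales.dept
6 | fin
After ORDER BY (1 rows):
sales.qty | sales.dept
6 | fin

== RESULT ==
sales.qty | sales.dept
6 | fin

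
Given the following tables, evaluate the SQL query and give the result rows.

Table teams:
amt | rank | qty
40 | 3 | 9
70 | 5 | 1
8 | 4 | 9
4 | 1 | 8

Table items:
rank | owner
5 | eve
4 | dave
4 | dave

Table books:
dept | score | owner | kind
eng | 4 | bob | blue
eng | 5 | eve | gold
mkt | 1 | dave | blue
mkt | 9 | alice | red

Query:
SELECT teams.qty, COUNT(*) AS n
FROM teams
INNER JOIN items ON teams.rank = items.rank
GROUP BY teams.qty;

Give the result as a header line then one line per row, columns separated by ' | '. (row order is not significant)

After JOIN items (3 rows):
teams.amt | teams.rank | teams.qty | items.rank | items.owner
70 | 5 | 1 | 5 | eve
8 | 4 | 9 | 4 | dave
8 | 4 | 9 | 4 | dave
After GROUP BY (2 rows):
teams.qty | n
1 | 1
9 | 2

== RESULT ==
teams.qty | n
1 | 1
9 | 2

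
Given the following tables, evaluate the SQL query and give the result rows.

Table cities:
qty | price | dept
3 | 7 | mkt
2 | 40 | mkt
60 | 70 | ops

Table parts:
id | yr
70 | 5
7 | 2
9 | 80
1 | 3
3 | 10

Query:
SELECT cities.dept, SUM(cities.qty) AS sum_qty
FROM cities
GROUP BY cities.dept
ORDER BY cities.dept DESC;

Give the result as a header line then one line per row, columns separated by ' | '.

After GROUP BY (2 rows):
cities.dept | sum_qty
mkt | 5
ops | 60
After ORDER BY (2 rows):
cities.dept | sum_qty
ops | 60
mkt | 5

== RESULT ==
cities.dept | sum_qty
ops | 60
mkt | 5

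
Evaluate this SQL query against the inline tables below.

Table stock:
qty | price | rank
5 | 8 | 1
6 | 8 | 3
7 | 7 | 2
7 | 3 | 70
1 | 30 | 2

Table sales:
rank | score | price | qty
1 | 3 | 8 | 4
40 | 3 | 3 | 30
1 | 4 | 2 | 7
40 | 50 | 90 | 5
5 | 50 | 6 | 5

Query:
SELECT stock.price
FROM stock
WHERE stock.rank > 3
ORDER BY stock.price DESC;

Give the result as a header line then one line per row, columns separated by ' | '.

After WHERE (1 rows):
stock.qty | stock.price | stock.rank
7 | 3 | 70
After SELECT (1 rows):
stock.price
3
After ORDER BY (1 rows):
stock.price
3

== RESULT ==
stock.price
3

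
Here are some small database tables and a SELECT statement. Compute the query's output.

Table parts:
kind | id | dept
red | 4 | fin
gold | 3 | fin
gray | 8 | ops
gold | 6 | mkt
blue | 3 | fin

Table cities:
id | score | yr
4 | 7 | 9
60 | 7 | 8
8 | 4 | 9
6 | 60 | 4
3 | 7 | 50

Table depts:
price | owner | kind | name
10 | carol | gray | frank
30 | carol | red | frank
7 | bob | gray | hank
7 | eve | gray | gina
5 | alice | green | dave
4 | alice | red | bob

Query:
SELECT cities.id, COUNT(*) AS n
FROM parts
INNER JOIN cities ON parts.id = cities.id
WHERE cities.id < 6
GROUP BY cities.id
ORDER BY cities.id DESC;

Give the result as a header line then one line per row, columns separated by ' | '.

After JOIN cities (5 rows):
parts.kind | parts.id | parts.dept | cities.id | cities.score | cities.yr
red | 4 | fin | 4 | 7 | 9
gold | 3 | fin | 3 | 7 | 50
gray | 8 | ops | 8 | 4 | 9
gold | 6 | mkt | 6 | 60 | 4
blue | 3 | fin | 3 | 7 | 50
After WHERE (3 rows):
parts.kind | parts.id | parts.dept | cities.id | cities.score | cities.yr
red | 4 | fin | 4 | 7 | 9
gold | 3 | fin | 3 | 7 | 50
blue | 3 | fin | 3 | 7 | 50
After GROUP BY (2 rows):
cities.id | n
4 | 1
3 | 2
After ORDER BY (2 rows):
cities.id | n
4 | 1
3 | 2

== RESULT ==
cities.id | n
4 | 1
3 | 2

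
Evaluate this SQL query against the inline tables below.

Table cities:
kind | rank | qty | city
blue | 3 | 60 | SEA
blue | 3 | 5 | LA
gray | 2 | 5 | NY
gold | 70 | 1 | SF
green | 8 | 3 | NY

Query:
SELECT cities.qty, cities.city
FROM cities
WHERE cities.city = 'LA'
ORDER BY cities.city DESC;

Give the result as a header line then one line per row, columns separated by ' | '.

After WHERE (1 rows):
cities.kind | cities.rank | cities.qty | cities.city
blue | 3 | 5 | LA
After SELECT (1 rows):
cities.qty | cities.city
5 | LA
After ORDER BY (1 rows):
cities.qty | cities.city
5 | LA

== RESULT ==
cities.qty | cities.city
5 | LA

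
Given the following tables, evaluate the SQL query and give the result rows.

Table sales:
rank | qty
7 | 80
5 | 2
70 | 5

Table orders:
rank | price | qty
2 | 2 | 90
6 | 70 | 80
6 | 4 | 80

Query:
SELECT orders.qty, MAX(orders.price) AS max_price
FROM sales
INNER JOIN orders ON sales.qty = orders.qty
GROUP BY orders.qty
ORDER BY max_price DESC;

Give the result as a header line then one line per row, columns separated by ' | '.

== RESULT ==
orders.qty | max_price
80 | 70

Derivation:
After JOIN orders (2 rows):
sales.rank | sales.qty | orders.rank | orders.price | orders.qty
7 | 80 | 6 | 70 | 80
7 | 80 | 6 | 4 | 80
After GROUP BY (1 rows):
orders.qty | max_price
80 | 70
After ORDER BY (1 rows):
orders.qty | max_price
80 | 70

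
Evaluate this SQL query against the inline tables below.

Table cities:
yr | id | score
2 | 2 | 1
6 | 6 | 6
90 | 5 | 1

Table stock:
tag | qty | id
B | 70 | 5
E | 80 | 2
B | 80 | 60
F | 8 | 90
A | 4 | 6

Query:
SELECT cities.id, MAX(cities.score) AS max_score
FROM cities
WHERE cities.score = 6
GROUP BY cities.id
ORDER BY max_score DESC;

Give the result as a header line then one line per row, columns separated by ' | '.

After WHERE (1 rows):
cities.yr | cities.id | cities.score
6 | 6 | 6
After GROUP BY (1 rows):
cities.id | max_score
6 | 6
After ORDER BY (1 rows):
cities.id | max_score
6 | 6

== RESULT ==
cities.id | max_score
6 | 6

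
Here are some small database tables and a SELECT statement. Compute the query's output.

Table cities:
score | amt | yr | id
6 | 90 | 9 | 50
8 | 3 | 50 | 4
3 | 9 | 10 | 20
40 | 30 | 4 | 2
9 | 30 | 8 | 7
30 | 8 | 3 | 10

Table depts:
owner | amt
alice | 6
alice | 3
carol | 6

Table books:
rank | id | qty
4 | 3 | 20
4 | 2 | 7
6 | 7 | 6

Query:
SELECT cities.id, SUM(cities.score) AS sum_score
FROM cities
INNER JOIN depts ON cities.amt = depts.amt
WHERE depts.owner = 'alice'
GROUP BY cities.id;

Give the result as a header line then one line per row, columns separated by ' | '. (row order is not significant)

== RESULT ==
cities.id | sum_score
4 | 8

Derivation:
After JOIN depts (1 rows):
cities.score | cities.amt | cities.yr | cities.id | depts.owner | depts.amt
8 | 3 | 50 | 4 | alice | 3
After WHERE (1 rows):
cities.score | cities.amt | cities.yr | cities.id | depts.owner | depts.amt
8 | 3 | 50 | 4 | alice | 3
After GROUP BY (1 rows):
cities.id | sum_score
4 | 8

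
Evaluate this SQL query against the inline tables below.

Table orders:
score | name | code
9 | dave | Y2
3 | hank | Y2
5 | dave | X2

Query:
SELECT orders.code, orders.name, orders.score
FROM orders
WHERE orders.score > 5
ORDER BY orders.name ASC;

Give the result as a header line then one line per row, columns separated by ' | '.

== RESULT ==
orders.code | orders.name | orders.score
Y2 | dave | 9

Derivation:
After WHERE (1 rows):
orders.score | orders.name | orders.code
9 | dave | Y2
After SELECT (1 rows):
orders.code | orders.name | orders.score
Y2 | dave | 9
After ORDER BY (1 rows):
orders.code | orders.name | orders.score
Y2 | dave | 9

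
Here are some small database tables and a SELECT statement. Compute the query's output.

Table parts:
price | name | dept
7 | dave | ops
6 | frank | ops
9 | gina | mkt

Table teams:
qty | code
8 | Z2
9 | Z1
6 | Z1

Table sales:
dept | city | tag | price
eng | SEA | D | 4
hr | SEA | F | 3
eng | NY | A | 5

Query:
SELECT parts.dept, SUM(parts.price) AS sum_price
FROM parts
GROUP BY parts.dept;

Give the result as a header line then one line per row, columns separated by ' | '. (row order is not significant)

== RESULT ==
parts.dept | sum_price
ops | 13
mkt | 9

Derivation:
After GROUP BY (2 rows):
parts.dept | sum_price
ops | 13
mkt | 9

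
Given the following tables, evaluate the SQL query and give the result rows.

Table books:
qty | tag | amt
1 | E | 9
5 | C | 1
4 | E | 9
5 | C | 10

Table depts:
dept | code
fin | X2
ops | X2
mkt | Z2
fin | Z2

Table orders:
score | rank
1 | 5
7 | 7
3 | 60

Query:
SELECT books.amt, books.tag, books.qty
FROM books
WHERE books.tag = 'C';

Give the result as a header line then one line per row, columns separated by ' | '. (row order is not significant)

After WHERE (2 rows):
books.qty | books.tag | books.amt
5 | C | 1
5 | C | 10
After SELECT (2 rows):
books.amt | books.tag | books.qty
1 | C | 5
10 | C | 5

== RESULT ==
books.amt | books.tag | books.qty
1 | C | 5
10 | C | 5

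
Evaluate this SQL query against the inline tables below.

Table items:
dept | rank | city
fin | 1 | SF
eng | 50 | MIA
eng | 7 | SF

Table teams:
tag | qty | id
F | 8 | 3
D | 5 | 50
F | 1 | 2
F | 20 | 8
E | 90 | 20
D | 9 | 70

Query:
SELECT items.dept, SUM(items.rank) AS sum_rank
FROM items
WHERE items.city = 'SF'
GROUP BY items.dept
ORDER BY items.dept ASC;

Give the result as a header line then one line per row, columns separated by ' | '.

After WHERE (2 rows):
items.dept | items.rank | items.city
fin | 1 | SF
eng | 7 | SF
After GROUP BY (2 rows):
items.dept | sum_rank
fin | 1
eng | 7
After ORDER BY (2 rows):
items.dept | sum_rank
eng | 7
fin | 1

== RESULT ==
items.dept | sum_rank
eng | 7
fin | 1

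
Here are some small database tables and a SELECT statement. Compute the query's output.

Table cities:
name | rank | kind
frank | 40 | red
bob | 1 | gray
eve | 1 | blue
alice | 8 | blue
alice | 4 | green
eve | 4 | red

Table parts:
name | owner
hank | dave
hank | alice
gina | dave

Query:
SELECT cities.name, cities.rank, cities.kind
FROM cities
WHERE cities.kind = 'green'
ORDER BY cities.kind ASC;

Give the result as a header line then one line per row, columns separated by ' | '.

After WHERE (1 rows):
cities.name | cities.rank | cities.kind
alice | 4 | green
After SELECT (1 rows):
cities.name | cities.rank | cities.kind
alice | 4 | green
After ORDER BY (1 rows):
cities.name | cities.rank | cities.kind
alice | 4 | green

== RESULT ==
cities.name | cities.rank | cities.kind
alice | 4 | green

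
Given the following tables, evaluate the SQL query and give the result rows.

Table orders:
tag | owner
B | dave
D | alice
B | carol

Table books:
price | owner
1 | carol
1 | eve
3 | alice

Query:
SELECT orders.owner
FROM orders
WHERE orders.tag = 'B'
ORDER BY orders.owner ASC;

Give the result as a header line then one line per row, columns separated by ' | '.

== RESULT ==
orders.owner
carol
dave

Derivation:
After WHERE (2 rows):
orders.tag | orders.owner
B | dave
B | carol
After SELECT (2 rows):
orders.owner
dave
carol
After ORDER BY (2 rows):
orders.owner
carol
dave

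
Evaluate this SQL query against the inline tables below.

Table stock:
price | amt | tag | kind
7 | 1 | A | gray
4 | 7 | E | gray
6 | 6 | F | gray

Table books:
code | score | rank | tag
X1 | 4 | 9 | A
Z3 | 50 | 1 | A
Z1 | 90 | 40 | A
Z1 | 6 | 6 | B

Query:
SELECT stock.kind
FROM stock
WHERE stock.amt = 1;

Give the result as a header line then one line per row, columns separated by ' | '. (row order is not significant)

After WHERE (1 rows):
stock.price | stock.amt | stock.tag | stock.kind
7 | 1 | A | gray
After SELECT (1 rows):
stock.kind
gray

== RESULT ==
stock.kind
gray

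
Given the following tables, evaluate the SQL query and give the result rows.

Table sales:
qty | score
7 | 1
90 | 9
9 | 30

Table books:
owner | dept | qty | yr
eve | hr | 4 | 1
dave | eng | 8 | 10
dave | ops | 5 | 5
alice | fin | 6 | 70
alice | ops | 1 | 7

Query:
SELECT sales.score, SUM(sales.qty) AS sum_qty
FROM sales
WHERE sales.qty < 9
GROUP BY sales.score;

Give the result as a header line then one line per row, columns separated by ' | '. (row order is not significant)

After WHERE (1 rows):
sales.qty | sales.score
7 | 1
After GROUP BY (1 rows):
sales.score | sum_qty
1 | 7

== RESULT ==
sales.score | sum_qty
1 | 7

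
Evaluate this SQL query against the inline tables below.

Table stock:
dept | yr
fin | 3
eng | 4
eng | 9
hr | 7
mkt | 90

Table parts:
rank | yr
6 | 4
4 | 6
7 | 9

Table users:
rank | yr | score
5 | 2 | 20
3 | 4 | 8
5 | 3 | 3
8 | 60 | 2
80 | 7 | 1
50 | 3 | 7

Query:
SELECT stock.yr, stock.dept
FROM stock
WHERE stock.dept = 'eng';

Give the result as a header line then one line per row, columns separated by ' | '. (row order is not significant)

After WHERE (2 rows):
stock.dept | stock.yr
eng | 4
eng | 9
After SELECT (2 rows):
stock.yr | stock.dept
4 | eng
9 | eng

== RESULT ==
stock.yr | stock.dept
4 | eng
9 | eng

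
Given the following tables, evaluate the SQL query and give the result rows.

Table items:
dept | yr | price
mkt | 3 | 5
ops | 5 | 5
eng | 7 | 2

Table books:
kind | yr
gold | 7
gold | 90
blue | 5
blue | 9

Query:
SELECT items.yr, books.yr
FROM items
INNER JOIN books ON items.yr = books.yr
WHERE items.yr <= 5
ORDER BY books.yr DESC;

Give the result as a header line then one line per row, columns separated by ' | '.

After JOIN books (2 rows):
items.dept | items.yr | items.price | books.kind | books.yr
ops | 5 | 5 | blue | 5
eng | 7 | 2 | gold | 7
After WHERE (1 rows):
items.dept | items.yr | items.price | books.kind | books.yr
ops | 5 | 5 | blue | 5
After SELECT (1 rows):
items.yr | books.yr
5 | 5
After ORDER BY (1 rows):
items.yr | books.yr
5 | 5

== RESULT ==
items.yr | books.yr
5 | 5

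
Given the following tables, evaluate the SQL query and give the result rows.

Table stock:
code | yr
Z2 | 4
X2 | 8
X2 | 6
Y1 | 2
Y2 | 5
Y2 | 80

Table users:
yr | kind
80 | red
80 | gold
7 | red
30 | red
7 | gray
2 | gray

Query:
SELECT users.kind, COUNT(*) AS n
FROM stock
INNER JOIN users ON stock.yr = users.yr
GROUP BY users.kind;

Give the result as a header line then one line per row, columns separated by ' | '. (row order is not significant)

== RESULT ==
users.kind | n
gray | 1
red | 1
gold | 1

Derivation:
After JOIN users (3 rows):
stock.code | stock.yr | users.yr | users.kind
Y1 | 2 | 2 | gray
Y2 | 80 | 80 | red
Y2 | 80 | 80 | gold
After GROUP BY (3 rows):
users.kind | n
gray | 1
red | 1
gold | 1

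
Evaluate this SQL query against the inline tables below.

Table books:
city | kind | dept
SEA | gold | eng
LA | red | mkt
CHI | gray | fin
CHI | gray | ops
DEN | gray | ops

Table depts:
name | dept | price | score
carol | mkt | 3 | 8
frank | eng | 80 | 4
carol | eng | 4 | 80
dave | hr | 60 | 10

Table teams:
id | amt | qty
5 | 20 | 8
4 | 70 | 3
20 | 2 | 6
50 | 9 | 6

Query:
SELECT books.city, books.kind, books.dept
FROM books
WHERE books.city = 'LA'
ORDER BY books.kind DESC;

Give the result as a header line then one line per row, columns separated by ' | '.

== RESULT ==
books.city | books.kind | books.dept
LA | red | mkt

Derivation:
After WHERE (1 rows):
books.city | books.kind | books.dept
LA | red | mkt
After SELECT (1 rows):
books.city | books.kind | books.dept
LA | red | mkt
After ORDER BY (1 rows):
books.city | books.kind | books.dept
LA | red | mkt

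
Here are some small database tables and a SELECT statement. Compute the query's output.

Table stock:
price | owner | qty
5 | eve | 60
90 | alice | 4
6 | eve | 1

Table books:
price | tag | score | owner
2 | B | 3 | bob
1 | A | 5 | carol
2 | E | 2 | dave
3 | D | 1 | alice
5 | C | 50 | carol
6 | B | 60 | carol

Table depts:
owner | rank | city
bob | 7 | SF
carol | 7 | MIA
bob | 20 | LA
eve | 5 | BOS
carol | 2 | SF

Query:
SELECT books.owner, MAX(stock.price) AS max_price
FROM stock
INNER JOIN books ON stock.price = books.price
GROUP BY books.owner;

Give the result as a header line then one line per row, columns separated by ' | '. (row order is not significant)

== RESULT ==
books.owner | max_price
carol | 6

Derivation:
After JOIN books (2 rows):
stock.price | stock.owner | stock.qty | books.price | books.tag | books.score | books.owner
5 | eve | 60 | 5 | C | 50 | carol
6 | eve | 1 | 6 | B | 60 | carol
After GROUP BY (1 rows):
books.owner | max_price
carol | 6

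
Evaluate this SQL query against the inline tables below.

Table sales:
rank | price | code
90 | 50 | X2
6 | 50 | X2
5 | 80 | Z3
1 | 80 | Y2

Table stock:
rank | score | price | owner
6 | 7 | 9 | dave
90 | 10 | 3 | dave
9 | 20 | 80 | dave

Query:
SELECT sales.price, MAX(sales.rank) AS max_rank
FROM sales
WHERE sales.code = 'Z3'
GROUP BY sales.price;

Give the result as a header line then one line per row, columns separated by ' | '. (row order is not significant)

After WHERE (1 rows):
sales.rank | sales.price | sales.code
5 | 80 | Z3
After GROUP BY (1 rows):
sales.price | max_rank
80 | 5

== RESULT ==
sales.price | max_rank
80 | 5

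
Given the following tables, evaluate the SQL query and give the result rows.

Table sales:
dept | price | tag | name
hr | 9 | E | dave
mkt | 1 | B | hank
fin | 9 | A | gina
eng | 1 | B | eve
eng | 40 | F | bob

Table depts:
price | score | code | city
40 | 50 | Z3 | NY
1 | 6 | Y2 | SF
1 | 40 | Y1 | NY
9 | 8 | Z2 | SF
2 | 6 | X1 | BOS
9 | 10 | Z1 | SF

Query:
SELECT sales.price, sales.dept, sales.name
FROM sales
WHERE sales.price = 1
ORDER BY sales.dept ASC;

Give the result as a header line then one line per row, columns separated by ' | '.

After WHERE (2 rows):
sales.dept | sales.price | sales.tag | sales.name
mkt | 1 | B | hank
eng | 1 | B | eve
After SELECT (2 rows):
sales.price | sales.dept | sales.name
1 | mkt | hank
1 | eng | eve
After ORDER BY (2 rows):
sales.price | sales.dept | sales.name
1 | eng | eve
1 | mkt | hank

== RESULT ==
sales.price | sales.dept | sales.name
1 | eng | eve
1 | mkt | hank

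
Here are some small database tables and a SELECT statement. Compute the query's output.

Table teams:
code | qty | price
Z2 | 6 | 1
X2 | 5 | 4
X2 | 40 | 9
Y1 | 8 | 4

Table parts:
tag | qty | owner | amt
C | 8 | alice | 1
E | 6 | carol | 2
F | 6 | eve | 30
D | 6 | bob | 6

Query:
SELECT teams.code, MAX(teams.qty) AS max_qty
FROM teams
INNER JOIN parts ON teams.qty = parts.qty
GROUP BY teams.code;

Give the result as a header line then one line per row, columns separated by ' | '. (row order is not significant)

After JOIN parts (4 rows):
teams.code | teams.qty | teams.price | parts.tag | parts.qty | parts.owner | parts.amt
Z2 | 6 | 1 | E | 6 | carol | 2
Z2 | 6 | 1 | F | 6 | eve | 30
Z2 | 6 | 1 | D | 6 | bob | 6
Y1 | 8 | 4 | C | 8 | alice | 1
After GROUP BY (2 rows):
teams.code | max_qty
Z2 | 6
Y1 | 8

== RESULT ==
teams.code | max_qty
Z2 | 6
Y1 | 8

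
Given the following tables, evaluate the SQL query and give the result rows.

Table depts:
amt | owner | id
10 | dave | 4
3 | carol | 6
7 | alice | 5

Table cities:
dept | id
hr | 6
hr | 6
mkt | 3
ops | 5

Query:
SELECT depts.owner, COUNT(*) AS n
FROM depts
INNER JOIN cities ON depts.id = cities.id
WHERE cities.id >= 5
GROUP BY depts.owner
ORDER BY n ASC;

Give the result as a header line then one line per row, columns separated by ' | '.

== RESULT ==
depts.owner | n
alice | 1
carol | 2

Derivation:
After JOIN cities (3 rows):
depts.amt | depts.owner | depts.id | cities.dept | cities.id
3 | carol | 6 | hr | 6
3 | carol | 6 | hr | 6
7 | alice | 5 | ops | 5
After WHERE (3 rows):
depts.amt | depts.owner | depts.id | cities.dept | cities.id
3 | carol | 6 | hr | 6
3 | carol | 6 | hr | 6
7 | alice | 5 | ops | 5
After GROUP BY (2 rows):
depts.owner | n
carol | 2
alice | 1
After ORDER BY (2 rows):
depts.owner | n
alice | 1
carol | 2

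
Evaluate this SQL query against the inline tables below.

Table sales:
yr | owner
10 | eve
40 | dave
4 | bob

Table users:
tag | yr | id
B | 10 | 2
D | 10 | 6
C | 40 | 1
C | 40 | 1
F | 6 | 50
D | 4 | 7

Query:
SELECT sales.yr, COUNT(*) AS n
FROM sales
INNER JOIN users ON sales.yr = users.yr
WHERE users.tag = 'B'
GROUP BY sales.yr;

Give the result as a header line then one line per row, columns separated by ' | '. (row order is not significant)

== RESULT ==
sales.yr | n
10 | 1

Derivation:
After JOIN users (5 rows):
sales.yr | sales.owner | users.tag | users.yr | users.id
10 | eve | B | 10 | 2
10 | eve | D | 10 | 6
40 | dave | C | 40 | 1
40 | dave | C | 40 | 1
4 | bob | D | 4 | 7
After WHERE (1 rows):
sales.yr | sales.owner | users.tag | users.yr | users.id
10 | eve | B | 10 | 2
After GROUP BY (1 rows):
sales.yr | n
10 | 1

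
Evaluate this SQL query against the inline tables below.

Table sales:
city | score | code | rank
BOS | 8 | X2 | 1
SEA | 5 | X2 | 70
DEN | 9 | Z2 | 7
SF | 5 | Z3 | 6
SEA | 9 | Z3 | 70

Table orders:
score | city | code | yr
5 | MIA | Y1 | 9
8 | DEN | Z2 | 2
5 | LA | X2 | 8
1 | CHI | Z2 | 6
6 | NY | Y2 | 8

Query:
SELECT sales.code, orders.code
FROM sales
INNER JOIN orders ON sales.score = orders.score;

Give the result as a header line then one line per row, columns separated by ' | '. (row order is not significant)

== RESULT ==
sales.code | orders.code
X2 | Z2
X2 | Y1
X2 | X2
Z3 | Y1
Z3 | X2

Derivation:
After JOIN orders (5 rows):
sales.city | sales.score | sales.code | sales.rank | orders.score | orders.city | orders.code | orders.yr
BOS | 8 | X2 | 1 | 8 | DEN | Z2 | 2
SEA | 5 | X2 | 70 | 5 | MIA | Y1 | 9
SEA | 5 | X2 | 70 | 5 | LA | X2 | 8
SF | 5 | Z3 | 6 | 5 | MIA | Y1 | 9
SF | 5 | Z3 | 6 | 5 | LA | X2 | 8
After SELECT (5 rows):
sales.code | orders.code
X2 | Z2
X2 | Y1
X2 | X2
Z3 | Y1
Z3 | X2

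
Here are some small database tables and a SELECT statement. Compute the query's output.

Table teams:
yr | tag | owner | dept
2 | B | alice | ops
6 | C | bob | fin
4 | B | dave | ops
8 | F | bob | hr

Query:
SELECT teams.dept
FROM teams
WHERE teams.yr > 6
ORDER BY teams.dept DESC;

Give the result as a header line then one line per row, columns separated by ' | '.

== RESULT ==
teams.dept
hr

Derivation:
After WHERE (1 rows):
teams.yr | teams.tag | teams.owner | teams.dept
8 | F | bob | hr
After SELECT (1 rows):
teams.dept
hr
After ORDER BY (1 rows):
teams.dept
hr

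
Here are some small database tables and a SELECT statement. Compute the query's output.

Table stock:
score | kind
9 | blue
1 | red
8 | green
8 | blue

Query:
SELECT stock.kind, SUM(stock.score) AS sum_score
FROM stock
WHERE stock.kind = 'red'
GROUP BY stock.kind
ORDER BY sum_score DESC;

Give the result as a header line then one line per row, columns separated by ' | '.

After WHERE (1 rows):
stock.score | stock.kind
1 | red
After GROUP BY (1 rows):
stock.kind | sum_score
red | 1
After ORDER BY (1 rows):
stock.kind | sum_score
red | 1

== RESULT ==
stock.kind | sum_score
red | 1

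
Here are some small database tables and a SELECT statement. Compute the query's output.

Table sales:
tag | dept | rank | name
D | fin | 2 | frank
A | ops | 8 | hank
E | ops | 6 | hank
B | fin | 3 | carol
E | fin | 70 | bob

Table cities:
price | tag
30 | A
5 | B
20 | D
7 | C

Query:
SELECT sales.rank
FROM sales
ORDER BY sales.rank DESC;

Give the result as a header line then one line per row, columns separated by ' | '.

After SELECT (5 rows):
sales.rank
2
8
6
3
70
After ORDER BY (5 rows):
sales.rank
70
8
6
3
2

== RESULT ==
sales.rank
70
8
6
3
2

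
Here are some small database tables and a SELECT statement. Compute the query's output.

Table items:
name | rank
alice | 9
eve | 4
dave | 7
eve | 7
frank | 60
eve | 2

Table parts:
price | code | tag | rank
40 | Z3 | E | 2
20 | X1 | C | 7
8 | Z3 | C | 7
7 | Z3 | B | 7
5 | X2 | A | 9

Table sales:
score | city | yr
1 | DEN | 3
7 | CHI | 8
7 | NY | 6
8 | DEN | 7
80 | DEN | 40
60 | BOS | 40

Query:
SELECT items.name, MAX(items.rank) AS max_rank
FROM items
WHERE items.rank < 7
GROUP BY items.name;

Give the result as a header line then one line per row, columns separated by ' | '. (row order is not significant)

== RESULT ==
items.name | max_rank
eve | 4

Derivation:
After WHERE (2 rows):
items.name | items.rank
eve | 4
eve | 2
After GROUP BY (1 rows):
items.name | max_rank
eve | 4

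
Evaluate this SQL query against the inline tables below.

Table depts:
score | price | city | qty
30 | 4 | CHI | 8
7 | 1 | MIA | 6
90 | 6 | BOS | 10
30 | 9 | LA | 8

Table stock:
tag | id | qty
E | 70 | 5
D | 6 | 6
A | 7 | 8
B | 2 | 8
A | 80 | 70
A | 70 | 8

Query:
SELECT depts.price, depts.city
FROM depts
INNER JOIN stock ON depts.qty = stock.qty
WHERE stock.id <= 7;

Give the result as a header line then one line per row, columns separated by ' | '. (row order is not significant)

After JOIN stock (7 rows):
depts.score | depts.price | depts.city | depts.qty | stock.tag | stock.id | stock.qty
30 | 4 | CHI | 8 | A | 7 | 8
30 | 4 | CHI | 8 | B | 2 | 8
30 | 4 | CHI | 8 | A | 70 | 8
7 | 1 | MIA | 6 | D | 6 | 6
30 | 9 | LA | 8 | A | 7 | 8
30 | 9 | LA | 8 | B | 2 | 8
30 | 9 | LA | 8 | A | 70 | 8
After WHERE (5 rows):
depts.score | depts.price | depts.city | depts.qty | stock.tag | stock.id | stock.qty
30 | 4 | CHI | 8 | A | 7 | 8
30 | 4 | CHI | 8 | B | 2 | 8
7 | 1 | MIA | 6 | D | 6 | 6
30 | 9 | LA | 8 | A | 7 | 8
30 | 9 | LA | 8 | B | 2 | 8
After SELECT (5 rows):
depts.price | depts.city
4 | CHI
4 | CHI
1 | MIA
9 | LA
9 | LA

== RESULT ==
depts.price | depts.city
4 | CHI
4 | CHI
1 | MIA
9 | LA
9 | LA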